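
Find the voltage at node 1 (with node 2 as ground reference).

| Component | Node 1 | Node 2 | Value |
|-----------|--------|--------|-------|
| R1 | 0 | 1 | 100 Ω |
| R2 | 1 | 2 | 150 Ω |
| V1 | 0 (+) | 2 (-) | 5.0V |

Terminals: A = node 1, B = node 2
Nodal analysis, taking node 2 as the 0 V reference.
Source V1 fixes V_0 = 5 V.
KCL at each unknown node (sum of currents leaving = 0; resistances in Ω):
  Node 1: (V_1 - 5)/100 + (V_1 - 0)/150 = 0
Collecting terms: 0.01667 × V_1 = 0.05  =>  V_1 = 3 V
The requested potential is V_1 = 3 V.

Final answer: V_1 = 3 V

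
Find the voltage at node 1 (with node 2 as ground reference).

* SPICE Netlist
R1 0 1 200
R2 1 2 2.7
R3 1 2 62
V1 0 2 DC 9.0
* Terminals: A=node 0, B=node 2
Nodal analysis, taking node 2 as the 0 V reference.
Source V1 fixes V_0 = 9 V.
KCL at each unknown node (sum of currents leaving = 0; resistances in Ω):
  Node 1: (V_1 - 9)/200 + (V_1 - 0)/2.7 + (V_1 - 0)/62 = 0
Collecting terms: 0.3915 × V_1 = 0.045  =>  V_1 = 0.1149 V
The requested potential is V_1 = 0.1149 V.

Final answer: V_1 = 0.1149 V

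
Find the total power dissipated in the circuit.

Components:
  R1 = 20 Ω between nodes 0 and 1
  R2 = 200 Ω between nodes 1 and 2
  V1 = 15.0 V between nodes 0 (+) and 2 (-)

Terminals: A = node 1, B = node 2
Nodal analysis, taking node 2 as the 0 V reference.
Source V1 fixes V_0 = 15 V.
KCL at each unknown node (sum of currents leaving = 0; resistances in Ω):
  Node 1: (V_1 - 15)/20 + (V_1 - 0)/200 = 0
Collecting terms: 0.055 × V_1 = 0.75  =>  V_1 = 13.64 V
Power in each resistor, P = (ΔV)²/R:
  P_R1 = (15 - 13.64)²/20 = 0.09298 W
  P_R2 = (13.64 - 0)²/200 = 0.9298 W
P_total = P_R1 + P_R2 = 1.023 W

Final answer: 1.023 W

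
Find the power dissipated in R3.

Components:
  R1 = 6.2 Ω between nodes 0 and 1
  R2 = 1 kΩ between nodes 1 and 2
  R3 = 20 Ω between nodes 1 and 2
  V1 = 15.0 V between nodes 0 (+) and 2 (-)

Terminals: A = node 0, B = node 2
Nodal analysis, taking node 2 as the 0 V reference.
Source V1 fixes V_0 = 15 V.
KCL at each unknown node (sum of currents leaving = 0; resistances in Ω):
  Node 1: (V_1 - 15)/6.2 + (V_1 - 0)/1000 + (V_1 - 0)/20 = 0
Collecting terms: 0.2123 × V_1 = 2.419  =>  V_1 = 11.4 V
I_R3 = (V_1 - V_2)/R3 = (11.4 - 0)/20 = 0.5698 A
P_R3 = I_R3² × R3 = (0.5698)² × 20 = 6.494 W

Final answer: 6.494 W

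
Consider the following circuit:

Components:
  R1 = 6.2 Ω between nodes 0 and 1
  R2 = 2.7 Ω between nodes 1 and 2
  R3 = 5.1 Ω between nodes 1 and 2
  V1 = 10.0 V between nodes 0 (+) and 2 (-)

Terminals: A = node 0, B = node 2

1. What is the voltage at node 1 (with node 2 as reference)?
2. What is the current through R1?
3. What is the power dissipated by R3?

Nodal analysis, taking node 2 as the 0 V reference.
Source V1 fixes V_0 = 10 V.
KCL at each unknown node (sum of currents leaving = 0; resistances in Ω):
  Node 1: (V_1 - 10)/6.2 + (V_1 - 0)/2.7 + (V_1 - 0)/5.1 = 0
Collecting terms: 0.7277 × V_1 = 1.613  =>  V_1 = 2.216 V
Part 1:
  Read off the nodal solution: V_1 = 2.216 V
Part 2:
  I_R1 = (V_0 - V_1)/R1 = (10 - 2.216)/6.2 = 1.255 A
  Magnitude: I_R1 = 1.255 A
Part 3:
  I_R3 = (V_1 - V_2)/R3 = (2.216 - 0)/5.1 = 0.4346 A
  P_R3 = I_R3² × R3 = (0.4346)² × 5.1 = 0.9632 W

Final answers:
1. V_1 = 2.216 V
2. I_R1 = 1.255 A
3. P_R3 = 0.9632 W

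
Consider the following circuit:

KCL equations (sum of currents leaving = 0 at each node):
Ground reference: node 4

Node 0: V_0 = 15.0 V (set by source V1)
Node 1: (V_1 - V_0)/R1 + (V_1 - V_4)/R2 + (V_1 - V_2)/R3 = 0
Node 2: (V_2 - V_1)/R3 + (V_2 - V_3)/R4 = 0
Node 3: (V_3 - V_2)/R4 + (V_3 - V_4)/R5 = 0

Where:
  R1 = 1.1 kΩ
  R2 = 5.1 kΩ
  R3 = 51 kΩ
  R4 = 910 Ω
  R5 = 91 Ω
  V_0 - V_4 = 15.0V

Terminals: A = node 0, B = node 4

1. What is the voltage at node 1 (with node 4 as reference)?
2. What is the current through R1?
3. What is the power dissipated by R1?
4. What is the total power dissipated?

Nodal analysis, taking node 4 as the 0 V reference.
Source V1 fixes V_0 = 15 V.
KCL at each unknown node (sum of currents leaving = 0; resistances in Ω):
  Node 1: (V_1 - 15)/1100 + (V_1 - 0)/5100 + (V_1 - V_2)/51000 = 0
  Node 2: (V_2 - V_1)/51000 + (V_2 - V_3)/910 = 0
  Node 3: (V_3 - V_2)/910 + (V_3 - 0)/91 = 0
Collecting terms (coefficients in siemens):
  0.001125·V_1 - 0.00001961·V_2 = 0.01364
  0.001119·V_2 - 0.00001961·V_1 - 0.001099·V_3 = 0
  0.01209·V_3 - 0.001099·V_2 = 0
Solving these 3 simultaneous equations (Gaussian elimination) gives:
  V_1 = 12.13 V, V_2 = 0.2335 V, V_3 = 0.02122 V
Part 1:
  Read off the nodal solution: V_1 = 12.13 V
Part 2:
  I_R1 = (V_0 - V_1)/R1 = (15 - 12.13)/1100 = 0.002611 A
  Magnitude: I_R1 = 0.002611 A
Part 3:
  I_R1 = (V_0 - V_1)/R1 = (15 - 12.13)/1100 = 0.002611 A
  P_R1 = I_R1² × R1 = (0.002611)² × 1100 = 0.0075 W
Part 4:
  Power in each resistor, P = (ΔV)²/R:
    P_R1 = (15 - 12.13)²/1100 = 0.0075 W
    P_R2 = (12.13 - 0)²/5100 = 0.02884 W
    P_R3 = (12.13 - 0.2335)²/51000 = 0.002774 W
    P_R4 = (0.2335 - 0.02122)²/910 = 0.0000495 W
    P_R5 = (0.02122 - 0)²/91 = 0.00000495 W
  P_total = P_R1 + P_R2 + P_R3 + P_R4 + P_R5 = 0.03917 W

Final answers:
1. V_1 = 12.13 V
2. I_R1 = 0.002611 A
3. P_R1 = 0.0075 W
4. P_total = 0.03917 W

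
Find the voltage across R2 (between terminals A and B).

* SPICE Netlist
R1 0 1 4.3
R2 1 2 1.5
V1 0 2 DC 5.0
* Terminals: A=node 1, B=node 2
R1 and R2 are in series across V1 (node 0 → node 1 → node 2), and the output A–B is taken across R2, so this is a voltage divider.
Series current: I = V1/(R1 + R2) = 5/(4.3 + 1.5) = 5/5.8 = 0.8621 A
V_R2 = I × R2 = V1 × R2/(R1 + R2) = 5 × 1.5/5.8 = 1.293 V

Final answer: 1.293 V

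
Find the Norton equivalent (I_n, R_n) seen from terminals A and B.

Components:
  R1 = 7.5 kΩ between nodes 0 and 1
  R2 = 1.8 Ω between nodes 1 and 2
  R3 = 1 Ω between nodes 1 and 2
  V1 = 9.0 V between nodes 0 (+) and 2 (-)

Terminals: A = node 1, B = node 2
Find the Thévenin equivalent first; then I_n = V_th/R_th and R_n = R_th.
Step 1 — V_th is the open-circuit voltage V_A - V_B (nothing connected across the terminals).
Nodal analysis, taking node 2 as the 0 V reference.
Source V1 fixes V_0 = 9 V.
KCL at each unknown node (sum of currents leaving = 0; resistances in Ω):
  Node 1: (V_1 - 9)/7500 + (V_1 - 0)/1.8 + (V_1 - 0)/1 = 0
Collecting terms: 1.556 × V_1 = 0.0012  =>  V_1 = 0.0007714 V
V_th = V_1 - V_2 = 0.0007714 - 0 = 0.0007714 V
Step 2 — R_th: zero the source — replace V1 by a short circuit (node 2 merges into node 0) — and find the resistance seen between A (node 1) and B (node 0).
Reduce the network between node 1 (A) and node 0 (B) by series/parallel combination:
  Rp1 = R1 ‖ R2 ‖ R3 (parallel, all between nodes 0 and 1) = 1/(1/7500 + 1/1.8 + 1/1) = 0.6428 Ω
R_th = 0.6428 Ω
I_n = V_th/R_th = 0.0007714/0.6428 = 0.0012 A, and R_n = R_th = 0.6428 Ω

Final answer: I_n = 0.0012 A, R_n = 0.6428 Ω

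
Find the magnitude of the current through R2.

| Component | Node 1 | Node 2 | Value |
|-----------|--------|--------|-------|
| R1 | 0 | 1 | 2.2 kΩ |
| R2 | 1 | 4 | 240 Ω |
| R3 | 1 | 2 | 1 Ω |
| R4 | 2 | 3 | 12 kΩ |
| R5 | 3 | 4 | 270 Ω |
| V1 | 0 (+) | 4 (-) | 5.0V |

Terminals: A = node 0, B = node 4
Nodal analysis, taking node 4 as the 0 V reference.
Source V1 fixes V_0 = 5 V.
KCL at each unknown node (sum of currents leaving = 0; resistances in Ω):
  Node 1: (V_1 - 5)/2200 + (V_1 - 0)/240 + (V_1 - V_2)/1 = 0
  Node 2: (V_2 - V_1)/1 + (V_2 - V_3)/12000 = 0
  Node 3: (V_3 - V_2)/12000 + (V_3 - 0)/270 = 0
Collecting terms (coefficients in siemens):
  1.005·V_1 - 1·V_2 = 0.002273
  1·V_2 - 1·V_1 - 0.00008333·V_3 = 0
  0.003787·V_3 - 0.00008333·V_2 = 0
Solving these 3 simultaneous equations (Gaussian elimination) gives:
  V_1 = 0.4833 V, V_2 = 0.4832 V, V_3 = 0.01063 V
I_R2 = (V_1 - V_4)/R2 = (0.4833 - 0)/240 = 0.002014 A
|I_R2| = 0.002014 A

Final answer: |I_R2| = 0.002014 A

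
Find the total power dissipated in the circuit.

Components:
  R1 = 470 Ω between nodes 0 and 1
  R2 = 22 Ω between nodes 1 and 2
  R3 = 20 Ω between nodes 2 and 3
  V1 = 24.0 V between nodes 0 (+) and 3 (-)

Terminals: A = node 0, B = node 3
Nodal analysis, taking node 3 as the 0 V reference.
Source V1 fixes V_0 = 24 V.
KCL at each unknown node (sum of currents leaving = 0; resistances in Ω):
  Node 1: (V_1 - 24)/470 + (V_1 - V_2)/22 = 0
  Node 2: (V_2 - V_1)/22 + (V_2 - 0)/20 = 0
Collecting terms (coefficients in siemens):
  0.04758·V_1 - 0.04545·V_2 = 0.05106
  0.09545·V_2 - 0.04545·V_1 = 0
Determinant D = (0.04758)(0.09545) - (-0.04545)(-0.04545) = 0.002476
V_1 = [(0.05106)(0.09545) - (-0.04545)(0)]/D = 1.969 V
V_2 = [(0.04758)(0) - (0.05106)(-0.04545)]/D = 0.9375 V
Power in each resistor, P = (ΔV)²/R:
  P_R1 = (24 - 1.969)²/470 = 1.033 W
  P_R2 = (1.969 - 0.9375)²/22 = 0.04834 W
  P_R3 = (0.9375 - 0)²/20 = 0.04395 W
P_total = P_R1 + P_R2 + P_R3 = 1.125 W

Final answer: 1.125 W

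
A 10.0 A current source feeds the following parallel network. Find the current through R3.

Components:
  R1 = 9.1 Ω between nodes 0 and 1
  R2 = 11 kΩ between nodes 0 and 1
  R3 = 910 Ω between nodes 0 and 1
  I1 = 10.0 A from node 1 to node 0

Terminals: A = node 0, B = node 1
All resistors sit directly between nodes 0 and 1, so they are in parallel and share one voltage V; the full source current 10 A splits among them.
1/R_par = 1/9.1 + 1/11000 + 1/910 = 0.1111 S  =>  R_par = 9.003 Ω
V = I × R_par = 10 × 9.003 = 90.03 V
I_R3 = V/R3 = 90.03/910 = 0.09893 A

Final answer: 0.09893 A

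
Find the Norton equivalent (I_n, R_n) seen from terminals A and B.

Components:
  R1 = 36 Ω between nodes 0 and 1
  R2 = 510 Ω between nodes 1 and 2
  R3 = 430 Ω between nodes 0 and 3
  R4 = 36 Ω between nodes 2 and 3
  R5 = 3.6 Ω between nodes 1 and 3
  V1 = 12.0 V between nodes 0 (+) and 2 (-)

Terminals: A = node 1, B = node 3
Find the Thévenin equivalent first; then I_n = V_th/R_th and R_n = R_th.
Step 1 — V_th is the open-circuit voltage V_A - V_B (nothing connected across the terminals).
Nodal analysis, taking node 2 as the 0 V reference.
Source V1 fixes V_0 = 12 V.
KCL at each unknown node (sum of currents leaving = 0; resistances in Ω):
  Node 1: (V_1 - 12)/36 + (V_1 - 0)/510 + (V_1 - V_3)/3.6 = 0
  Node 3: (V_3 - 12)/430 + (V_3 - 0)/36 + (V_3 - V_1)/3.6 = 0
Collecting terms (coefficients in siemens):
  0.3075·V_1 - 0.2778·V_3 = 0.3333
  0.3079·V_3 - 0.2778·V_1 = 0.02791
Determinant D = (0.3075)(0.3079) - (-0.2778)(-0.2778) = 0.01752
V_1 = [(0.3333)(0.3079) - (-0.2778)(0.02791)]/D = 6.301 V
V_3 = [(0.3075)(0.02791) - (0.3333)(-0.2778)]/D = 5.775 V
V_th = V_1 - V_3 = 6.301 - 5.775 = 0.5254 V
Step 2 — R_th: zero the source — replace V1 by a short circuit (node 2 merges into node 0) — and find the resistance seen between A (node 1) and B (node 3).
Reduce the network between node 1 (A) and node 3 (B) by series/parallel combination:
  Rp1 = R1 ‖ R2 (parallel, both between nodes 0 and 1) = 1/(1/36 + 1/510) = 33.63 Ω
  Rp2 = R3 ‖ R4 (parallel, both between nodes 0 and 3) = 1/(1/430 + 1/36) = 33.22 Ω
  Rs1 = Rp1 + Rp2 (series, joined only at node 0) = 33.63 + 33.22 = 66.85 Ω
  Rp3 = R5 ‖ Rs1 (parallel, both between nodes 1 and 3) = 1/(1/3.6 + 1/66.85) = 3.416 Ω
R_th = 3.416 Ω
I_n = V_th/R_th = 0.5254/3.416 = 0.1538 A, and R_n = R_th = 3.416 Ω

Final answer: I_n = 0.1538 A, R_n = 3.416 Ω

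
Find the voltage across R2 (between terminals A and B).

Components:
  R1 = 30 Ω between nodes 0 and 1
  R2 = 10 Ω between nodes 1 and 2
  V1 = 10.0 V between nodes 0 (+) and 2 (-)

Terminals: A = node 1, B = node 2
R1 and R2 are in series across V1 (node 0 → node 1 → node 2), and the output A–B is taken across R2, so this is a voltage divider.
Series current: I = V1/(R1 + R2) = 10/(30 + 10) = 10/40 = 0.25 A
V_R2 = I × R2 = V1 × R2/(R1 + R2) = 10 × 10/40 = 2.5 V

Final answer: 2.5 V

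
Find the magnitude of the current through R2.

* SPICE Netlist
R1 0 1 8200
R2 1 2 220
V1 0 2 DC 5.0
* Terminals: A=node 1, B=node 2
Nodal analysis, taking node 2 as the 0 V reference.
Source V1 fixes V_0 = 5 V.
KCL at each unknown node (sum of currents leaving = 0; resistances in Ω):
  Node 1: (V_1 - 5)/8200 + (V_1 - 0)/220 = 0
Collecting terms: 0.004667 × V_1 = 0.0006098  =>  V_1 = 0.1306 V
I_R2 = (V_1 - V_2)/R2 = (0.1306 - 0)/220 = 0.0005938 A
|I_R2| = 0.0005938 A

Final answer: |I_R2| = 0.0005938 A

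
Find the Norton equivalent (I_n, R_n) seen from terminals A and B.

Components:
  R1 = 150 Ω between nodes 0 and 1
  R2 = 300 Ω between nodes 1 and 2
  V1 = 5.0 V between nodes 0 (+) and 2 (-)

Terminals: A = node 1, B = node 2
Find the Thévenin equivalent first; then I_n = V_th/R_th and R_n = R_th.
Step 1 — V_th is the open-circuit voltage V_A - V_B (nothing connected across the terminals).
Nodal analysis, taking node 2 as the 0 V reference.
Source V1 fixes V_0 = 5 V.
KCL at each unknown node (sum of currents leaving = 0; resistances in Ω):
  Node 1: (V_1 - 5)/150 + (V_1 - 0)/300 = 0
Collecting terms: 0.01 × V_1 = 0.03333  =>  V_1 = 3.333 V
V_th = V_1 - V_2 = 3.333 - 0 = 3.333 V
Step 2 — R_th: zero the source — replace V1 by a short circuit (node 2 merges into node 0) — and find the resistance seen between A (node 1) and B (node 0).
Reduce the network between node 1 (A) and node 0 (B) by series/parallel combination:
  Rp1 = R1 ‖ R2 (parallel, both between nodes 0 and 1) = 1/(1/150 + 1/300) = 100 Ω
R_th = 100 Ω
I_n = V_th/R_th = 3.333/100 = 0.03333 A, and R_n = R_th = 100 Ω

Final answer: I_n = 0.03333 A, R_n = 100 Ω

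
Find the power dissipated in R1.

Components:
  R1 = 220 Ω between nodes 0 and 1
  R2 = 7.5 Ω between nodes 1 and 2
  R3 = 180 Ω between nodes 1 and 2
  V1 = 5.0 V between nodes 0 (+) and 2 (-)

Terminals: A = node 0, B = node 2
Nodal analysis, taking node 2 as the 0 V reference.
Source V1 fixes V_0 = 5 V.
KCL at each unknown node (sum of currents leaving = 0; resistances in Ω):
  Node 1: (V_1 - 5)/220 + (V_1 - 0)/7.5 + (V_1 - 0)/180 = 0
Collecting terms: 0.1434 × V_1 = 0.02273  =>  V_1 = 0.1585 V
I_R1 = (V_0 - V_1)/R1 = (5 - 0.1585)/220 = 0.02201 A
P_R1 = I_R1² × R1 = (0.02201)² × 220 = 0.1065 W

Final answer: 0.1065 W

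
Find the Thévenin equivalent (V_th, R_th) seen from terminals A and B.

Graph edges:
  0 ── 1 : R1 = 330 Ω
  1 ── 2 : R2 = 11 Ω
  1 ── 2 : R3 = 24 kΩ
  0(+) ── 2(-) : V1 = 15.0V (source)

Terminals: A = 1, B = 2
Step 1 — V_th is the open-circuit voltage V_A - V_B (nothing connected across the terminals).
Nodal analysis, taking node 2 as the 0 V reference.
Source V1 fixes V_0 = 15 V.
KCL at each unknown node (sum of currents leaving = 0; resistances in Ω):
  Node 1: (V_1 - 15)/330 + (V_1 - 0)/11 + (V_1 - 0)/24000 = 0
Collecting terms: 0.09398 × V_1 = 0.04545  =>  V_1 = 0.4837 V
V_th = V_1 - V_2 = 0.4837 - 0 = 0.4837 V
Step 2 — R_th: zero the source — replace V1 by a short circuit (node 2 merges into node 0) — and find the resistance seen between A (node 1) and B (node 0).
Reduce the network between node 1 (A) and node 0 (B) by series/parallel combination:
  Rp1 = R1 ‖ R2 ‖ R3 (parallel, all between nodes 0 and 1) = 1/(1/330 + 1/11 + 1/24000) = 10.64 Ω
R_th = 10.64 Ω

Final answer: V_th = 0.4837 V, R_th = 10.64 Ω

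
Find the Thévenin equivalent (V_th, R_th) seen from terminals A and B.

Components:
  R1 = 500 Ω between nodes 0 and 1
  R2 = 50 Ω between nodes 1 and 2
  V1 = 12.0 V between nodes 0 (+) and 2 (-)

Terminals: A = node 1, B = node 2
Step 1 — V_th is the open-circuit voltage V_A - V_B (nothing connected across the terminals).
Nodal analysis, taking node 2 as the 0 V reference.
Source V1 fixes V_0 = 12 V.
KCL at each unknown node (sum of currents leaving = 0; resistances in Ω):
  Node 1: (V_1 - 12)/500 + (V_1 - 0)/50 = 0
Collecting terms: 0.022 × V_1 = 0.024  =>  V_1 = 1.091 V
V_th = V_1 - V_2 = 1.091 - 0 = 1.091 V
Step 2 — R_th: zero the source — replace V1 by a short circuit (node 2 merges into node 0) — and find the resistance seen between A (node 1) and B (node 0).
Reduce the network between node 1 (A) and node 0 (B) by series/parallel combination:
  Rp1 = R1 ‖ R2 (parallel, both between nodes 0 and 1) = 1/(1/500 + 1/50) = 45.45 Ω
R_th = 45.45 Ω

Final answer: V_th = 1.091 V, R_th = 45.45 Ω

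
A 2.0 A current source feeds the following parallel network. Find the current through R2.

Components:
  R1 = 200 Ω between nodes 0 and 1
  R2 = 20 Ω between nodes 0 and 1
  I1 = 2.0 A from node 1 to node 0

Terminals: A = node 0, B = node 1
All resistors sit directly between nodes 0 and 1, so they are in parallel and share one voltage V; the full source current 2 A splits among them.
1/R_par = 1/200 + 1/20 = 0.055 S  =>  R_par = 18.18 Ω
V = I × R_par = 2 × 18.18 = 36.36 V
I_R2 = V/R2 = 36.36/20 = 1.818 A

Final answer: 1.818 A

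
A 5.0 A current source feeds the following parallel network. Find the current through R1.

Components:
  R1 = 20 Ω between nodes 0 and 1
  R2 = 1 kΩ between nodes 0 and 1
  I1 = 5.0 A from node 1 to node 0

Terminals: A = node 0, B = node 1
All resistors sit directly between nodes 0 and 1, so they are in parallel and share one voltage V; the full source current 5 A splits among them.
1/R_par = 1/20 + 1/1000 = 0.051 S  =>  R_par = 19.61 Ω
V = I × R_par = 5 × 19.61 = 98.04 V
I_R1 = V/R1 = 98.04/20 = 4.902 A

Final answer: 4.902 A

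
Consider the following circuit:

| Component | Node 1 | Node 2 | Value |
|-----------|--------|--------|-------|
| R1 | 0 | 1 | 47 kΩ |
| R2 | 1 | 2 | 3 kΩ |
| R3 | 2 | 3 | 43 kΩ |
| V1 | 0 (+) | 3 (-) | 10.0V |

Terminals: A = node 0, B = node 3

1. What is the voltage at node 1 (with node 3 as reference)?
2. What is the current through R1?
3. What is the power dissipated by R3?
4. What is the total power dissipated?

Nodal analysis, taking node 3 as the 0 V reference.
Source V1 fixes V_0 = 10 V.
KCL at each unknown node (sum of currents leaving = 0; resistances in Ω):
  Node 1: (V_1 - 10)/47000 + (V_1 - V_2)/3000 = 0
  Node 2: (V_2 - V_1)/3000 + (V_2 - 0)/43000 = 0
Collecting terms (coefficients in siemens):
  0.0003546·V_1 - 0.0003333·V_2 = 0.0002128
  0.0003566·V_2 - 0.0003333·V_1 = 0
Determinant D = (0.0003546)(0.0003566) - (-0.0003333)(-0.0003333) = 0.00000001534
V_1 = [(0.0002128)(0.0003566) - (-0.0003333)(0)]/D = 4.946 V
V_2 = [(0.0003546)(0) - (0.0002128)(-0.0003333)]/D = 4.624 V
Part 1:
  Read off the nodal solution: V_1 = 4.946 V
Part 2:
  I_R1 = (V_0 - V_1)/R1 = (10 - 4.946)/47000 = 0.0001075 A
  Magnitude: I_R1 = 0.0001075 A
Part 3:
  I_R3 = (V_2 - V_3)/R3 = (4.624 - 0)/43000 = 0.0001075 A
  P_R3 = I_R3² × R3 = (0.0001075)² × 43000 = 0.0004972 W
Part 4:
  Power in each resistor, P = (ΔV)²/R:
    P_R1 = (10 - 4.946)²/47000 = 0.0005434 W
    P_R2 = (4.946 - 4.624)²/3000 = 0.00003469 W
    P_R3 = (4.624 - 0)²/43000 = 0.0004972 W
  P_total = P_R1 + P_R2 + P_R3 = 0.001075 W

Final answers:
1. V_1 = 4.946 V
2. I_R1 = 0.0001075 A
3. P_R3 = 0.0004972 W
4. P_total = 0.001075 W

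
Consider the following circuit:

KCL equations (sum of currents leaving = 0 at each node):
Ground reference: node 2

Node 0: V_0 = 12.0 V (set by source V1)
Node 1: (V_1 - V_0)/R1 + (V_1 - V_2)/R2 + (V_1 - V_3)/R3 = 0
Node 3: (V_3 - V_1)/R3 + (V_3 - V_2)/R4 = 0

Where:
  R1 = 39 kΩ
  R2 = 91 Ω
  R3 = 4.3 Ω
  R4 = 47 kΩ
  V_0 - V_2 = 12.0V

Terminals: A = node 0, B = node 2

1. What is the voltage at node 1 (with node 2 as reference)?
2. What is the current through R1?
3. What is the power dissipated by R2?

Nodal analysis, taking node 2 as the 0 V reference.
Source V1 fixes V_0 = 12 V.
KCL at each unknown node (sum of currents leaving = 0; resistances in Ω):
  Node 1: (V_1 - 12)/39000 + (V_1 - 0)/91 + (V_1 - V_3)/4.3 = 0
  Node 3: (V_3 - V_1)/4.3 + (V_3 - 0)/47000 = 0
Collecting terms (coefficients in siemens):
  0.2436·V_1 - 0.2326·V_3 = 0.0003077
  0.2326·V_3 - 0.2326·V_1 = 0
Determinant D = (0.2436)(0.2326) - (-0.2326)(-0.2326) = 0.002567
V_1 = [(0.0003077)(0.2326) - (-0.2326)(0)]/D = 0.02788 V
V_3 = [(0.2436)(0) - (0.0003077)(-0.2326)]/D = 0.02788 V
Part 1:
  Read off the nodal solution: V_1 = 0.02788 V
Part 2:
  I_R1 = (V_0 - V_1)/R1 = (12 - 0.02788)/39000 = 0.000307 A
  Magnitude: I_R1 = 0.000307 A
Part 3:
  I_R2 = (V_1 - V_2)/R2 = (0.02788 - 0)/91 = 0.0003064 A
  P_R2 = I_R2² × R2 = (0.0003064)² × 91 = 0.000008542 W

Final answers:
1. V_1 = 0.02788 V
2. I_R1 = 0.000307 A
3. P_R2 = 8.542e-06 W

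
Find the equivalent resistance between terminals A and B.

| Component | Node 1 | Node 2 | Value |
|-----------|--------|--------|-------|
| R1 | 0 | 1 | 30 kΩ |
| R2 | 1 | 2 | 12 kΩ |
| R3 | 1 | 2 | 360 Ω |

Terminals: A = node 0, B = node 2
Reduce the network between node 0 (A) and node 2 (B) by series/parallel combination:
  Rp1 = R2 ‖ R3 (parallel, both between nodes 1 and 2) = 1/(1/12000 + 1/360) = 349.5 Ω
  Rs1 = R1 + Rp1 (series, joined only at node 1) = 30000 + 349.5 = 30350 Ω
R_eq = 30.35 kΩ

Final answer: 30.35 kΩ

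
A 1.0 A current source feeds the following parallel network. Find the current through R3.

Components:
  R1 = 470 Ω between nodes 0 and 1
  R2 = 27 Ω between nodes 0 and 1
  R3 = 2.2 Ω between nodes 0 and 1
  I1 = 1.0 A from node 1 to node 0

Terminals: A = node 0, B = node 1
All resistors sit directly between nodes 0 and 1, so they are in parallel and share one voltage V; the full source current 1 A splits among them.
1/R_par = 1/470 + 1/27 + 1/2.2 = 0.4937 S  =>  R_par = 2.025 Ω
V = I × R_par = 1 × 2.025 = 2.025 V
I_R3 = V/R3 = 2.025/2.2 = 0.9207 A

Final answer: 0.9207 A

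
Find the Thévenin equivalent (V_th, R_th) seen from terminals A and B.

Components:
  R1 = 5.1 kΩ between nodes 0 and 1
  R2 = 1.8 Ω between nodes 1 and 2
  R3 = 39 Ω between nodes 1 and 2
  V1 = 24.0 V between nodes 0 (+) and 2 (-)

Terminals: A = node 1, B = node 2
Step 1 — V_th is the open-circuit voltage V_A - V_B (nothing connected across the terminals).
Nodal analysis, taking node 2 as the 0 V reference.
Source V1 fixes V_0 = 24 V.
KCL at each unknown node (sum of currents leaving = 0; resistances in Ω):
  Node 1: (V_1 - 24)/5100 + (V_1 - 0)/1.8 + (V_1 - 0)/39 = 0
Collecting terms: 0.5814 × V_1 = 0.004706  =>  V_1 = 0.008094 V
V_th = V_1 - V_2 = 0.008094 - 0 = 0.008094 V
Step 2 — R_th: zero the source — replace V1 by a short circuit (node 2 merges into node 0) — and find the resistance seen between A (node 1) and B (node 0).
Reduce the network between node 1 (A) and node 0 (B) by series/parallel combination:
  Rp1 = R1 ‖ R2 ‖ R3 (parallel, all between nodes 0 and 1) = 1/(1/5100 + 1/1.8 + 1/39) = 1.72 Ω
R_th = 1.72 Ω

Final answer: V_th = 0.008094 V, R_th = 1.72 Ω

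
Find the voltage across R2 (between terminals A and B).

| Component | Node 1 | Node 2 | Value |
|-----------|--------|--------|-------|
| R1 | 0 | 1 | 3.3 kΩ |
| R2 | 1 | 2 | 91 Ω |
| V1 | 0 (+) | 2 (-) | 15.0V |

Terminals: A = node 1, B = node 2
R1 and R2 are in series across V1 (node 0 → node 1 → node 2), and the output A–B is taken across R2, so this is a voltage divider.
Series current: I = V1/(R1 + R2) = 15/(3300 + 91) = 15/3391 = 0.004423 A
V_R2 = I × R2 = V1 × R2/(R1 + R2) = 15 × 91/3391 = 0.4025 V

Final answer: 0.4025 V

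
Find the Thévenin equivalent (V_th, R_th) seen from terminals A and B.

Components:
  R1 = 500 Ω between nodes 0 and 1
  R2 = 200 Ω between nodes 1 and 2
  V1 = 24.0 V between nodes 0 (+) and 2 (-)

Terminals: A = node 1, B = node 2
Step 1 — V_th is the open-circuit voltage V_A - V_B (nothing connected across the terminals).
Nodal analysis, taking node 2 as the 0 V reference.
Source V1 fixes V_0 = 24 V.
KCL at each unknown node (sum of currents leaving = 0; resistances in Ω):
  Node 1: (V_1 - 24)/500 + (V_1 - 0)/200 = 0
Collecting terms: 0.007 × V_1 = 0.048  =>  V_1 = 6.857 V
V_th = V_1 - V_2 = 6.857 - 0 = 6.857 V
Step 2 — R_th: zero the source — replace V1 by a short circuit (node 2 merges into node 0) — and find the resistance seen between A (node 1) and B (node 0).
Reduce the network between node 1 (A) and node 0 (B) by series/parallel combination:
  Rp1 = R1 ‖ R2 (parallel, both between nodes 0 and 1) = 1/(1/500 + 1/200) = 142.9 Ω
R_th = 142.9 Ω

Final answer: V_th = 6.857 V, R_th = 142.9 Ω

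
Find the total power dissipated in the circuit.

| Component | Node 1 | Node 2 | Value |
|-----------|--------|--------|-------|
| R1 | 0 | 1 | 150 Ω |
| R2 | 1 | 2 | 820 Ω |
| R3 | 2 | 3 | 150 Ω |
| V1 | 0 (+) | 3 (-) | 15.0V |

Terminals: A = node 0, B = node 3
Nodal analysis, taking node 3 as the 0 V reference.
Source V1 fixes V_0 = 15 V.
KCL at each unknown node (sum of currents leaving = 0; resistances in Ω):
  Node 1: (V_1 - 15)/150 + (V_1 - V_2)/820 = 0
  Node 2: (V_2 - V_1)/820 + (V_2 - 0)/150 = 0
Collecting terms (coefficients in siemens):
  0.007886·V_1 - 0.00122·V_2 = 0.1
  0.007886·V_2 - 0.00122·V_1 = 0
Determinant D = (0.007886)(0.007886) - (-0.00122)(-0.00122) = 0.0000607
V_1 = [(0.1)(0.007886) - (-0.00122)(0)]/D = 12.99 V
V_2 = [(0.007886)(0) - (0.1)(-0.00122)]/D = 2.009 V
Power in each resistor, P = (ΔV)²/R:
  P_R1 = (15 - 12.99)²/150 = 0.02691 W
  P_R2 = (12.99 - 2.009)²/820 = 0.1471 W
  P_R3 = (2.009 - 0)²/150 = 0.02691 W
P_total = P_R1 + P_R2 + P_R3 = 0.2009 W

Final answer: 0.2009 W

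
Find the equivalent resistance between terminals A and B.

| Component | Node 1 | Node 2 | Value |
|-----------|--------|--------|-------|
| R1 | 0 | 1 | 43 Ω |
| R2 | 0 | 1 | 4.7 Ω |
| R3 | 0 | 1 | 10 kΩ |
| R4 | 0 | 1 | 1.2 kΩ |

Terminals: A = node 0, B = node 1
Reduce the network between node 0 (A) and node 1 (B) by series/parallel combination:
  Rp1 = R1 ‖ R2 ‖ R3 ‖ R4 (parallel, all between nodes 0 and 1) = 1/(1/43 + 1/4.7 + 1/10000 + 1/1200) = 4.22 Ω
R_eq = 4.22 Ω

Final answer: 4.22 Ω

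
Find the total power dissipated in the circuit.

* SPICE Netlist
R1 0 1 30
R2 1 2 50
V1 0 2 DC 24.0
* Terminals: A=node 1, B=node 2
Nodal analysis, taking node 2 as the 0 V reference.
Source V1 fixes V_0 = 24 V.
KCL at each unknown node (sum of currents leaving = 0; resistances in Ω):
  Node 1: (V_1 - 24)/30 + (V_1 - 0)/50 = 0
Collecting terms: 0.05333 × V_1 = 0.8  =>  V_1 = 15 V
Power in each resistor, P = (ΔV)²/R:
  P_R1 = (24 - 15)²/30 = 2.7 W
  P_R2 = (15 - 0)²/50 = 4.5 W
P_total = P_R1 + P_R2 = 7.2 W

Final answer: 7.2 W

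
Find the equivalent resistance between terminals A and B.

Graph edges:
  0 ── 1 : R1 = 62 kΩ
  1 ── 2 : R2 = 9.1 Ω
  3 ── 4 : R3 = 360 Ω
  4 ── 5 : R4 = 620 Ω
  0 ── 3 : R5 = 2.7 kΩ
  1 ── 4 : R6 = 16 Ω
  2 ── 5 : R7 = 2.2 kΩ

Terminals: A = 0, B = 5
The network is not a plain series/parallel combination. Inject a 1 A test current into terminal A (node 0) and return it from terminal B (node 5); then R_eq = V_A / (1 A).
Nodal analysis, taking node 5 as the 0 V reference.
Current source I_test pushes 1 A into node 0 and draws it out of node 5.
KCL at each unknown node (sum of currents leaving = 0; resistances in Ω):
  Node 0: (V_0 - V_1)/62000 + (V_0 - V_3)/2700 - 1 = 0
  Node 1: (V_1 - V_0)/62000 + (V_1 - V_2)/9.1 + (V_1 - V_4)/16 = 0
  Node 2: (V_2 - V_1)/9.1 + (V_2 - 0)/2200 = 0
  Node 3: (V_3 - V_0)/2700 + (V_3 - V_4)/360 = 0
  Node 4: (V_4 - V_1)/16 + (V_4 - V_3)/360 + (V_4 - 0)/620 = 0
Collecting terms (coefficients in siemens):
  0.0003865·V_0 - 0.00001613·V_1 - 0.0003704·V_3 = 1
  0.1724·V_1 - 0.00001613·V_0 - 0.1099·V_2 - 0.0625·V_4 = 0
  0.1103·V_2 - 0.1099·V_1 = 0
  0.003148·V_3 - 0.0003704·V_0 - 0.002778·V_4 = 0
  0.06689·V_4 - 0.0625·V_1 - 0.002778·V_3 = 0
Solving these 5 simultaneous equations (Gaussian elimination) gives:
  V_0 = 3401 V, V_1 = 482 V, V_2 = 480 V, V_3 = 827.8 V
  V_4 = 484.7 V
R_eq = V_0 / 1 A = 3401 Ω = 3.401 kΩ

Final answer: 3.401 kΩ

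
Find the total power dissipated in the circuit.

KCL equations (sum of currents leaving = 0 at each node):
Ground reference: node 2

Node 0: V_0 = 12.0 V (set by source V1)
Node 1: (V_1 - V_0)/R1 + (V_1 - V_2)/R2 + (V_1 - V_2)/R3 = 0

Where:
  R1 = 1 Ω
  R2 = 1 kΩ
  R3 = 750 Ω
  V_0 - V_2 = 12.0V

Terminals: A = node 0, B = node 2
Nodal analysis, taking node 2 as the 0 V reference.
Source V1 fixes V_0 = 12 V.
KCL at each unknown node (sum of currents leaving = 0; resistances in Ω):
  Node 1: (V_1 - 12)/1 + (V_1 - 0)/1000 + (V_1 - 0)/750 = 0
Collecting terms: 1.002 × V_1 = 12  =>  V_1 = 11.97 V
Power in each resistor, P = (ΔV)²/R:
  P_R1 = (12 - 11.97)²/1 = 0.0007804 W
  P_R2 = (11.97 - 0)²/1000 = 0.1433 W
  P_R3 = (11.97 - 0)²/750 = 0.1911 W
P_total = P_R1 + P_R2 + P_R3 = 0.3352 W

Final answer: 0.3352 W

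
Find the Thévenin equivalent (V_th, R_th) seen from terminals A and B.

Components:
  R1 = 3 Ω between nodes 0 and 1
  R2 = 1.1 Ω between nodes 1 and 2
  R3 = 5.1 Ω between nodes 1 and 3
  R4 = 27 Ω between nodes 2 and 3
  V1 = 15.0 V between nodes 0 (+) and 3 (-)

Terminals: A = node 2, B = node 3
Step 1 — V_th is the open-circuit voltage V_A - V_B (nothing connected across the terminals).
Nodal analysis, taking node 3 as the 0 V reference.
Source V1 fixes V_0 = 15 V.
KCL at each unknown node (sum of currents leaving = 0; resistances in Ω):
  Node 1: (V_1 - 15)/3 + (V_1 - V_2)/1.1 + (V_1 - 0)/5.1 = 0
  Node 2: (V_2 - V_1)/1.1 + (V_2 - 0)/27 = 0
Collecting terms (coefficients in siemens):
  1.439·V_1 - 0.9091·V_2 = 5
  0.9461·V_2 - 0.9091·V_1 = 0
Determinant D = (1.439)(0.9461) - (-0.9091)(-0.9091) = 0.5346
V_1 = [(5)(0.9461) - (-0.9091)(0)]/D = 8.85 V
V_2 = [(1.439)(0) - (5)(-0.9091)]/D = 8.503 V
V_th = V_2 - V_3 = 8.503 - 0 = 8.503 V
Step 2 — R_th: zero the source — replace V1 by a short circuit (node 3 merges into node 0) — and find the resistance seen between A (node 2) and B (node 0).
Reduce the network between node 2 (A) and node 0 (B) by series/parallel combination:
  Rp1 = R1 ‖ R3 (parallel, both between nodes 0 and 1) = 1/(1/3 + 1/5.1) = 1.889 Ω
  Rs1 = R2 + Rp1 (series, joined only at node 1) = 1.1 + 1.889 = 2.989 Ω
  Rp2 = R4 ‖ Rs1 (parallel, both between nodes 0 and 2) = 1/(1/27 + 1/2.989) = 2.691 Ω
R_th = 2.691 Ω

Final answer: V_th = 8.503 V, R_th = 2.691 Ω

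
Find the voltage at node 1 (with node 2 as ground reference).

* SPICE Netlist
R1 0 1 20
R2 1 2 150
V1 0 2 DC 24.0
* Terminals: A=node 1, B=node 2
Nodal analysis, taking node 2 as the 0 V reference.
Source V1 fixes V_0 = 24 V.
KCL at each unknown node (sum of currents leaving = 0; resistances in Ω):
  Node 1: (V_1 - 24)/20 + (V_1 - 0)/150 = 0
Collecting terms: 0.05667 × V_1 = 1.2  =>  V_1 = 21.18 V
The requested potential is V_1 = 21.18 V.

Final answer: V_1 = 21.18 V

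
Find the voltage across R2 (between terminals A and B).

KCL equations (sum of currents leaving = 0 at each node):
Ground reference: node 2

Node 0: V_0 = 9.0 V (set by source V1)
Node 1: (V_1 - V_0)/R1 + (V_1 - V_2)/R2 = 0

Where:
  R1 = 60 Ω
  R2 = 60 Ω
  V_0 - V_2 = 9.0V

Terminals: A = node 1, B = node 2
R1 and R2 are in series across V1 (node 0 → node 1 → node 2), and the output A–B is taken across R2, so this is a voltage divider.
Series current: I = V1/(R1 + R2) = 9/(60 + 60) = 9/120 = 0.075 A
V_R2 = I × R2 = V1 × R2/(R1 + R2) = 9 × 60/120 = 4.5 V

Final answer: 4.5 V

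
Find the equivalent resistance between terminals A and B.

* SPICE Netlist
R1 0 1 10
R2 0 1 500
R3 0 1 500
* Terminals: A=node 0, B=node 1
Reduce the network between node 0 (A) and node 1 (B) by series/parallel combination:
  Rp1 = R1 ‖ R2 ‖ R3 (parallel, all between nodes 0 and 1) = 1/(1/10 + 1/500 + 1/500) = 9.615 Ω
R_eq = 9.615 Ω

Final answer: 9.615 Ω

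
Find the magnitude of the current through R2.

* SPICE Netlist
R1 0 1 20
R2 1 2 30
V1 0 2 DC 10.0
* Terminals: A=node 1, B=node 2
Nodal analysis, taking node 2 as the 0 V reference.
Source V1 fixes V_0 = 10 V.
KCL at each unknown node (sum of currents leaving = 0; resistances in Ω):
  Node 1: (V_1 - 10)/20 + (V_1 - 0)/30 = 0
Collecting terms: 0.08333 × V_1 = 0.5  =>  V_1 = 6 V
I_R2 = (V_1 - V_2)/R2 = (6 - 0)/30 = 0.2 A
|I_R2| = 0.2 A

Final answer: |I_R2| = 0.2 A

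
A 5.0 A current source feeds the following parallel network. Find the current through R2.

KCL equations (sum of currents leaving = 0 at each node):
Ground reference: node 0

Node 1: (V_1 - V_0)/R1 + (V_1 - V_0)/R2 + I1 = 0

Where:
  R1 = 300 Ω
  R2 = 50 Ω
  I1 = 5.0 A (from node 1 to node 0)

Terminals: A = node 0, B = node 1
All resistors sit directly between nodes 0 and 1, so they are in parallel and share one voltage V; the full source current 5 A splits among them.
1/R_par = 1/300 + 1/50 = 0.02333 S  =>  R_par = 42.86 Ω
V = I × R_par = 5 × 42.86 = 214.3 V
I_R2 = V/R2 = 214.3/50 = 4.286 A

Final answer: 4.286 A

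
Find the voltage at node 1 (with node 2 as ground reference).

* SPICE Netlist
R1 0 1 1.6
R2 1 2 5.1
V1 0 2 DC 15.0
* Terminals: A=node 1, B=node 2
Nodal analysis, taking node 2 as the 0 V reference.
Source V1 fixes V_0 = 15 V.
KCL at each unknown node (sum of currents leaving = 0; resistances in Ω):
  Node 1: (V_1 - 15)/1.6 + (V_1 - 0)/5.1 = 0
Collecting terms: 0.8211 × V_1 = 9.375  =>  V_1 = 11.42 V
The requested potential is V_1 = 11.42 V.

Final answer: V_1 = 11.42 V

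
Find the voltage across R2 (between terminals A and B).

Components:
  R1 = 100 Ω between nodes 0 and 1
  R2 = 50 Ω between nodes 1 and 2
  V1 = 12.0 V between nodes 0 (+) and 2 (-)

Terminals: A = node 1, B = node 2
R1 and R2 are in series across V1 (node 0 → node 1 → node 2), and the output A–B is taken across R2, so this is a voltage divider.
Series current: I = V1/(R1 + R2) = 12/(100 + 50) = 12/150 = 0.08 A
V_R2 = I × R2 = V1 × R2/(R1 + R2) = 12 × 50/150 = 4 V

Final answer: 4 V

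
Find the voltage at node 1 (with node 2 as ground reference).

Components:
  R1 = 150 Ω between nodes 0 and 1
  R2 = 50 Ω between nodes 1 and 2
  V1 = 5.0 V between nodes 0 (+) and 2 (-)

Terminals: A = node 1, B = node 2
Nodal analysis, taking node 2 as the 0 V reference.
Source V1 fixes V_0 = 5 V.
KCL at each unknown node (sum of currents leaving = 0; resistances in Ω):
  Node 1: (V_1 - 5)/150 + (V_1 - 0)/50 = 0
Collecting terms: 0.02667 × V_1 = 0.03333  =>  V_1 = 1.25 V
The requested potential is V_1 = 1.25 V.

Final answer: V_1 = 1.25 V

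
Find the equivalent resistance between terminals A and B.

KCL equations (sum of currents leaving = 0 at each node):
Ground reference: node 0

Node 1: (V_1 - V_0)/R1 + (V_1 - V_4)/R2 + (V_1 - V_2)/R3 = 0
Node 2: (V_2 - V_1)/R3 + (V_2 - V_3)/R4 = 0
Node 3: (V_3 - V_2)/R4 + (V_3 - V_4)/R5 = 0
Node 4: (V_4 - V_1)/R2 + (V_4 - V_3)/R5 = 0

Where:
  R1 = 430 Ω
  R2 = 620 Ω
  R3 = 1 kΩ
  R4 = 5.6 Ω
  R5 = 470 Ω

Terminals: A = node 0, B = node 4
Reduce the network between node 0 (A) and node 4 (B) by series/parallel combination:
  Rs1 = R3 + R4 (series, joined only at node 2) = 1000 + 5.6 = 1006 Ω
  Rs2 = R5 + Rs1 (series, joined only at node 3) = 470 + 1006 = 1476 Ω
  Rp1 = R2 ‖ Rs2 (parallel, both between nodes 1 and 4) = 1/(1/620 + 1/1476) = 436.6 Ω
  Rs3 = R1 + Rp1 (series, joined only at node 1) = 430 + 436.6 = 866.6 Ω
R_eq = 866.6 Ω

Final answer: 866.6 Ω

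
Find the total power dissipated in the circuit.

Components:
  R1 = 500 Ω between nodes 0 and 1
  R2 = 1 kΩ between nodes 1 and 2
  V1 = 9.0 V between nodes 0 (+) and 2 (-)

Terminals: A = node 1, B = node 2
Nodal analysis, taking node 2 as the 0 V reference.
Source V1 fixes V_0 = 9 V.
KCL at each unknown node (sum of currents leaving = 0; resistances in Ω):
  Node 1: (V_1 - 9)/500 + (V_1 - 0)/1000 = 0
Collecting terms: 0.003 × V_1 = 0.018  =>  V_1 = 6 V
Power in each resistor, P = (ΔV)²/R:
  P_R1 = (9 - 6)²/500 = 0.018 W
  P_R2 = (6 - 0)²/1000 = 0.036 W
P_total = P_R1 + P_R2 = 0.054 W

Final answer: 0.054 W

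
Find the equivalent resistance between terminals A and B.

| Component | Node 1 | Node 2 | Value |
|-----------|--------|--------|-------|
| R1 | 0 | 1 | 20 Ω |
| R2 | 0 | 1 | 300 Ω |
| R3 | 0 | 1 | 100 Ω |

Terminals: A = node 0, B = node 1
Reduce the network between node 0 (A) and node 1 (B) by series/parallel combination:
  Rp1 = R1 ‖ R2 ‖ R3 (parallel, all between nodes 0 and 1) = 1/(1/20 + 1/300 + 1/100) = 15.79 Ω
R_eq = 15.79 Ω

Final answer: 15.79 Ω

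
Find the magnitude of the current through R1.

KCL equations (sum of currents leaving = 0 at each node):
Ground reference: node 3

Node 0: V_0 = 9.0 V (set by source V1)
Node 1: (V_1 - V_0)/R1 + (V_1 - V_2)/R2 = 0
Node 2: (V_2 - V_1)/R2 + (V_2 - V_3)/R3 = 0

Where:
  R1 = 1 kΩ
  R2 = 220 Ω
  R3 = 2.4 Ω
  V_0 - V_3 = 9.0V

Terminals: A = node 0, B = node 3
Nodal analysis, taking node 3 as the 0 V reference.
Source V1 fixes V_0 = 9 V.
KCL at each unknown node (sum of currents leaving = 0; resistances in Ω):
  Node 1: (V_1 - 9)/1000 + (V_1 - V_2)/220 = 0
  Node 2: (V_2 - V_1)/220 + (V_2 - 0)/2.4 = 0
Collecting terms (coefficients in siemens):
  0.005545·V_1 - 0.004545·V_2 = 0.009
  0.4212·V_2 - 0.004545·V_1 = 0
Determinant D = (0.005545)(0.4212) - (-0.004545)(-0.004545) = 0.002315
V_1 = [(0.009)(0.4212) - (-0.004545)(0)]/D = 1.637 V
V_2 = [(0.005545)(0) - (0.009)(-0.004545)]/D = 0.01767 V
I_R1 = (V_0 - V_1)/R1 = (9 - 1.637)/1000 = 0.007363 A
|I_R1| = 0.007363 A

Final answer: |I_R1| = 0.007363 A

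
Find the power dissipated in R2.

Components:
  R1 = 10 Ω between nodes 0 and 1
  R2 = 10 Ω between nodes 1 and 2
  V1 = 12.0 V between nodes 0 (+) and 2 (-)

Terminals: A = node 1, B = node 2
Nodal analysis, taking node 2 as the 0 V reference.
Source V1 fixes V_0 = 12 V.
KCL at each unknown node (sum of currents leaving = 0; resistances in Ω):
  Node 1: (V_1 - 12)/10 + (V_1 - 0)/10 = 0
Collecting terms: 0.2 × V_1 = 1.2  =>  V_1 = 6 V
I_R2 = (V_1 - V_2)/R2 = (6 - 0)/10 = 0.6 A
P_R2 = I_R2² × R2 = (0.6)² × 10 = 3.6 W

Final answer: 3.6 W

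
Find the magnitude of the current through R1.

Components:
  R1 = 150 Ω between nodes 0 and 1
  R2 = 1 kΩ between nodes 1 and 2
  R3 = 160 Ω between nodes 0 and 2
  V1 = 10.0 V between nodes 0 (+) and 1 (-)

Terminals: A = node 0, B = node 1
Nodal analysis, taking node 1 as the 0 V reference.
Source V1 fixes V_0 = 10 V.
KCL at each unknown node (sum of currents leaving = 0; resistances in Ω):
  Node 2: (V_2 - 0)/1000 + (V_2 - 10)/160 = 0
Collecting terms: 0.00725 × V_2 = 0.0625  =>  V_2 = 8.621 V
I_R1 = (V_0 - V_1)/R1 = (10 - 0)/150 = 0.06667 A
|I_R1| = 0.06667 A

Final answer: |I_R1| = 0.06667 A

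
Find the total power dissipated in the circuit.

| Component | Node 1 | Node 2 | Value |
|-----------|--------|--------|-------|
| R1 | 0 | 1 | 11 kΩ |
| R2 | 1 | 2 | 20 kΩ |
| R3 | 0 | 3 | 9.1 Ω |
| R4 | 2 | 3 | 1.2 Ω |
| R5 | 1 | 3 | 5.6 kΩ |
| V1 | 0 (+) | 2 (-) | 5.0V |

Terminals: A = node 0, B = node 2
Nodal analysis, taking node 2 as the 0 V reference.
Source V1 fixes V_0 = 5 V.
KCL at each unknown node (sum of currents leaving = 0; resistances in Ω):
  Node 1: (V_1 - 5)/11000 + (V_1 - 0)/20000 + (V_1 - V_3)/5600 = 0
  Node 3: (V_3 - 5)/9.1 + (V_3 - 0)/1.2 + (V_3 - V_1)/5600 = 0
Collecting terms (coefficients in siemens):
  0.0003195·V_1 - 0.0001786·V_3 = 0.0004545
  0.9434·V_3 - 0.0001786·V_1 = 0.5495
Determinant D = (0.0003195)(0.9434) - (-0.0001786)(-0.0001786) = 0.0003014
V_1 = [(0.0004545)(0.9434) - (-0.0001786)(0.5495)]/D = 1.748 V
V_3 = [(0.0003195)(0.5495) - (0.0004545)(-0.0001786)]/D = 0.5827 V
Power in each resistor, P = (ΔV)²/R:
  P_R1 = (5 - 1.748)²/11000 = 0.0009611 W
  P_R2 = (1.748 - 0)²/20000 = 0.0001529 W
  P_R3 = (5 - 0.5827)²/9.1 = 2.144 W
  P_R4 = (0 - 0.5827)²/1.2 = 0.283 W
  P_R5 = (1.748 - 0.5827)²/5600 = 0.0002427 W
P_total = P_R1 + P_R2 + P_R3 + P_R4 + P_R5 = 2.429 W

Final answer: 2.429 W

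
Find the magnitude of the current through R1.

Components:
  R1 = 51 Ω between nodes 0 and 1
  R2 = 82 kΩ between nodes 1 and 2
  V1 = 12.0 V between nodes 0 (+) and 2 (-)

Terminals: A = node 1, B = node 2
Nodal analysis, taking node 2 as the 0 V reference.
Source V1 fixes V_0 = 12 V.
KCL at each unknown node (sum of currents leaving = 0; resistances in Ω):
  Node 1: (V_1 - 12)/51 + (V_1 - 0)/82000 = 0
Collecting terms: 0.01962 × V_1 = 0.2353  =>  V_1 = 11.99 V
I_R1 = (V_0 - V_1)/R1 = (12 - 11.99)/51 = 0.0001463 A
|I_R1| = 0.0001463 A

Final answer: |I_R1| = 0.0001463 A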